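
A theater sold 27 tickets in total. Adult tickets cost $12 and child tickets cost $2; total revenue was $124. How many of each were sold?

adult tickets: 7, child tickets: 20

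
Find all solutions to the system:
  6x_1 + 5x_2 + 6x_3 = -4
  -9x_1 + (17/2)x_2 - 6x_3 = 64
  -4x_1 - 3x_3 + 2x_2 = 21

no solution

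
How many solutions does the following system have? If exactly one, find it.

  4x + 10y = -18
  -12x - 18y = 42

Row-reduce the augmented matrix:
R1 ← R1 / (4).
R2 ← R2 + 12·R1.
R2 ← R2 / (12).
R1 ← R1 − 5/2·R2.
Reading off the reduced rows gives x = -2, y = -1.

x = -2, y = -1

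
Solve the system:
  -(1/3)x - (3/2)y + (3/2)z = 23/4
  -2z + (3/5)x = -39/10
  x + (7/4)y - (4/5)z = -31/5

x = -3/2, y = -2, z = 3/2

Row-reduce the augmented matrix:
R1 ← R1 / (-1/3).
R2 ← R2 − 3/5·R1.
R3 ← R3 − 1·R1.
R2 ← R2 / (-27/10).
R1 ← R1 − 9/2·R2.
R3 ← R3 + 11/4·R2.
R3 ← R3 / (1613/540).
R1 ← R1 + 10/3·R3.
R2 ← R2 + 7/27·R3.
Reading off the reduced rows gives x = -3/2, y = -2, z = 3/2.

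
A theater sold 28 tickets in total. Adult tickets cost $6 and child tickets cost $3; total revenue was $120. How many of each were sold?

adult tickets: 12, child tickets: 16

Let a = adult tickets, c = child tickets.
  a + c = 28
  6a + 3c = 120
Row-reduce the augmented matrix:
R2 ← R2 − 6·R1.
R2 ← R2 / (-3).
R1 ← R1 − 1·R2.
Reading off the reduced rows gives a = 12, c = 16.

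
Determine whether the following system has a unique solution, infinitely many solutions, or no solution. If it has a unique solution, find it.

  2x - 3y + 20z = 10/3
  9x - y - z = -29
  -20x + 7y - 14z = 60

x = -3, y = 4/3, z = 2/3

Row-reduce the augmented matrix:
R1 ← R1 / (2).
R2 ← R2 − 9·R1.
R3 ← R3 + 20·R1.
R2 ← R2 / (25/2).
R1 ← R1 + 3/2·R2.
R3 ← R3 + 23·R2.
R3 ← R3 / (464/25).
R1 ← R1 + 23/25·R3.
R2 ← R2 + 182/25·R3.
Reading off the reduced rows gives x = -3, y = 4/3, z = 2/3.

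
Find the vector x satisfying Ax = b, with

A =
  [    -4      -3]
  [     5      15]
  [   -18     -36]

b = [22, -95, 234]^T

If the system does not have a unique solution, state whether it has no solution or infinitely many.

x_1 = -1, x_2 = -6

Row-reduce the augmented matrix:
R1 ← R1 / (-4).
R2 ← R2 − 5·R1.
R3 ← R3 + 18·R1.
R2 ← R2 / (45/4).
R1 ← R1 − 3/4·R2.
R3 ← R3 + 45/2·R2.
R3 reduces to 0 = 0, so the extra equation is consistent.
Reading off the reduced rows gives x_1 = -1, x_2 = -6.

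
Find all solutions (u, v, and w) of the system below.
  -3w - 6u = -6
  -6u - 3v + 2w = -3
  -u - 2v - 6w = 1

Row-reduce the augmented matrix:
R1 ← R1 / (-6).
R2 ← R2 + 6·R1.
R3 ← R3 + 1·R1.
R2 ← R2 / (-3).
R3 ← R3 + 2·R2.
R3 ← R3 / (-53/6).
R1 ← R1 − 1/2·R3.
R2 ← R2 + 5/3·R3.
Reading off the reduced rows gives u = 1, v = -1, w = 0.

u = 1, v = -1, w = 0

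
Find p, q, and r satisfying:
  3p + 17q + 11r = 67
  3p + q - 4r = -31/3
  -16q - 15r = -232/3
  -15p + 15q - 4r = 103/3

p = -2/3, q = 7/3, r = 8/3

Row-reduce the augmented matrix:
R1 ← R1 / (3).
R2 ← R2 − 3·R1.
R4 ← R4 + 15·R1.
R2 ← R2 / (-16).
R1 ← R1 − 17/3·R2.
R3 ← R3 + 16·R2.
R4 ← R4 − 100·R2.
Swap R3 and R4.
R3 ← R3 / (-171/4).
R1 ← R1 + 79/48·R3.
R2 ← R2 − 15/16·R3.
R4 reduces to 0 = 0, so the extra equation is consistent.
Reading off the reduced rows gives p = -2/3, q = 7/3, r = 8/3.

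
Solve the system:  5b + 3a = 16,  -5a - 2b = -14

Row-reduce the augmented matrix:
R1 ← R1 / (3).
R2 ← R2 + 5·R1.
R2 ← R2 / (19/3).
R1 ← R1 − 5/3·R2.
Reading off the reduced rows gives a = 2, b = 2.

a = 2, b = 2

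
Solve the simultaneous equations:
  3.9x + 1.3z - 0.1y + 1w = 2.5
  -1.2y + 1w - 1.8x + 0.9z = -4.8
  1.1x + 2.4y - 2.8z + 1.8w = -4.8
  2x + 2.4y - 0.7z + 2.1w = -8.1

Row-reduce the augmented matrix:
R1 ← R1 / (39/10).
R2 ← R2 + 9/5·R1.
R3 ← R3 − 11/10·R1.
R4 ← R4 − 2·R1.
R2 ← R2 / (-81/65).
R1 ← R1 + 1/39·R2.
R3 ← R3 − 947/390·R2.
R4 ← R4 − 478/195·R2.
R3 ← R3 / (-79/324).
R1 ← R1 − 49/162·R3.
R2 ← R2 + 65/54·R3.
R4 ← R4 − 1283/810·R3.
R4 ← R4 / (129653/3950).
R1 ← R1 − 6686/1185·R4.
R2 ← R2 + 5386/237·R4.
R3 ← R3 + 21218/1185·R4.
Reading off the reduced rows gives x = 2, y = -3, z = -2, w = -3.

x = 2, y = -3, z = -2, w = -3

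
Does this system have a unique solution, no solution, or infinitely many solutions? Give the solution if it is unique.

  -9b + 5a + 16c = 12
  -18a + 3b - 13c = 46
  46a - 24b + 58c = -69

no solution

Row-reduce:
R1 ← R1 / (5).
R2 ← R2 + 18·R1.
R3 ← R3 − 46·R1.
R2 ← R2 / (-147/5).
R1 ← R1 + 9/5·R2.
R3 ← R3 − 294/5·R2.
Row 3 reduces to 0 = -1, a contradiction. The system is inconsistent.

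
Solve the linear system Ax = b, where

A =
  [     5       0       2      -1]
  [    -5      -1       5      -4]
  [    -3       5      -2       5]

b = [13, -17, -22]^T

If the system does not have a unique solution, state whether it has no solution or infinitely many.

Row-reduce:
R1 ← R1 / (5).
R2 ← R2 + 5·R1.
R3 ← R3 + 3·R1.
R2 ← R2 / (-1).
R3 ← R3 − 5·R2.
R3 ← R3 / (171/5).
R1 ← R1 − 2/5·R3.
R2 ← R2 + 7·R3.
Rank is 3 with 4 unknowns, leaving x_4 free.

infinitely many solutions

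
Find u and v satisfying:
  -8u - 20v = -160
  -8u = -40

Row-reduce the augmented matrix:
R1 ← R1 / (-8).
R2 ← R2 + 8·R1.
R2 ← R2 / (20).
R1 ← R1 − 5/2·R2.
Reading off the reduced rows gives u = 5, v = 6.

u = 5, v = 6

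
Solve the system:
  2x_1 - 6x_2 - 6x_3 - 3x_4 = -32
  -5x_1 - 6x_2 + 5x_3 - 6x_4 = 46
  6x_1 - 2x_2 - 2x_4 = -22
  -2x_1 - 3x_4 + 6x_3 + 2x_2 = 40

Row-reduce the augmented matrix:
R1 ← R1 / (2).
R2 ← R2 + 5·R1.
R3 ← R3 − 6·R1.
R4 ← R4 + 2·R1.
R2 ← R2 / (-21).
R1 ← R1 + 3·R2.
R3 ← R3 − 16·R2.
R4 ← R4 + 4·R2.
R3 ← R3 / (218/21).
R1 ← R1 + 11/7·R3.
R2 ← R2 − 10/21·R3.
R4 ← R4 − 40/21·R3.
R4 ← R4 / (-308/109).
R1 ← R1 + 15/218·R4.
R2 ← R2 − 173/218·R4.
R3 ← R3 + 69/218·R4.
Reading off the reduced rows gives x_1 = -4, x_2 = 1, x_3 = 4, x_4 = -2.

x_1 = -4, x_2 = 1, x_3 = 4, x_4 = -2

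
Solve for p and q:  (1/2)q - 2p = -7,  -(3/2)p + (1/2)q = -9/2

p = 5, q = 6

Row-reduce the augmented matrix:
R1 ← R1 / (-2).
R2 ← R2 + 3/2·R1.
R2 ← R2 / (1/8).
R1 ← R1 + 1/4·R2.
Reading off the reduced rows gives p = 5, q = 6.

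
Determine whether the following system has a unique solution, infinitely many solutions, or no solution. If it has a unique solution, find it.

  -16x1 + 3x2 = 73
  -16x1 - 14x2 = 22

x1 = -4, x2 = 3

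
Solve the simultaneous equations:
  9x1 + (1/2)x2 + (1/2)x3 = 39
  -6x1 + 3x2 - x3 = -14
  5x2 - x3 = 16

Row-reduce:
R1 ← R1 / (9).
R2 ← R2 + 6·R1.
R2 ← R2 / (10/3).
R1 ← R1 − 1/18·R2.
R3 ← R3 − 5·R2.
Row 3 reduces to 0 = -2, a contradiction. The system is inconsistent.

no solution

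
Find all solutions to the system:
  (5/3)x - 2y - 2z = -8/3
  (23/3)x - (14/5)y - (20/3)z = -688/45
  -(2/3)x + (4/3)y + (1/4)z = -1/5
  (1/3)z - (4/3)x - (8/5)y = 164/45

x = -6/5, y = -1, z = 4/3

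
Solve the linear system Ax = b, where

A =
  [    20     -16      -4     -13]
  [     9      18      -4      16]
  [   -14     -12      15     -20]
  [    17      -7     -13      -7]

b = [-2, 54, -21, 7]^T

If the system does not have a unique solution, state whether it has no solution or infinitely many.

Row-reduce the augmented matrix:
R1 ← R1 / (20).
R2 ← R2 − 9·R1.
R3 ← R3 + 14·R1.
R4 ← R4 − 17·R1.
R2 ← R2 / (126/5).
R1 ← R1 + 4/5·R2.
R3 ← R3 + 116/5·R2.
R4 ← R4 − 33/5·R2.
R3 ← R3 / (641/63).
R1 ← R1 + 17/63·R3.
R2 ← R2 + 11/126·R3.
R4 ← R4 + 379/42·R3.
R4 ← R4 / (-49437/5128).
R1 ← R1 + 499/2564·R4.
R2 ← R2 − 4051/5128·R4.
R3 ← R3 + 566/641·R4.
Reading off the reduced rows gives x_1 = 2, x_2 = 4, x_3 = 1, x_4 = -2.

x_1 = 2, x_2 = 4, x_3 = 1, x_4 = -2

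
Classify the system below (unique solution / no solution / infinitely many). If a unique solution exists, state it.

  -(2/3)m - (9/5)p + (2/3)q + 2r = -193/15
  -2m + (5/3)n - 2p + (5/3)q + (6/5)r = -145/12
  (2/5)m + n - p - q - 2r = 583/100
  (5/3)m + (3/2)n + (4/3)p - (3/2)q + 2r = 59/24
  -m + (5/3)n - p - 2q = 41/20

m = 1/5, n = 3/4, p = 3, q = -2, r = -3

Row-reduce the augmented matrix:
R1 ← R1 / (-2/3).
R2 ← R2 + 2·R1.
R3 ← R3 − 2/5·R1.
R4 ← R4 − 5/3·R1.
R5 ← R5 + 1·R1.
R2 ← R2 / (5/3).
R3 ← R3 − 1·R2.
R4 ← R4 − 3/2·R2.
R5 ← R5 − 5/3·R2.
R3 ← R3 / (-103/25).
R1 ← R1 − 27/10·R3.
R2 ← R2 − 51/25·R3.
R4 ← R4 + 467/75·R3.
R5 ← R5 + 17/10·R3.
R4 ← R4 / (331/309).
R1 ← R1 + 130/103·R4.
R2 ← R2 + 41/103·R4.
R3 ← R3 − 10/103·R4.
R5 ← R5 + 773/309·R4.
R5 ← R5 / (497408/24825).
R1 ← R1 − 2647/331·R5.
R2 ← R2 − 9833/8275·R5.
R3 ← R3 + 2062/1655·R5.
R4 ← R4 − 63163/8275·R5.
Reading off the reduced rows gives m = 1/5, n = 3/4, p = 3, q = -2, r = -3.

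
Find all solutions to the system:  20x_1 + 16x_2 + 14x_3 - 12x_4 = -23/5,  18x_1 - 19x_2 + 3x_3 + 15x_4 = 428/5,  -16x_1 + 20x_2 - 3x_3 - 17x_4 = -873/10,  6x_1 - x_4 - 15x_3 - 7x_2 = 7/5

Row-reduce the augmented matrix:
R1 ← R1 / (20).
R2 ← R2 − 18·R1.
R3 ← R3 + 16·R1.
R4 ← R4 − 6·R1.
R2 ← R2 / (-167/5).
R1 ← R1 − 4/5·R2.
R3 ← R3 − 164/5·R2.
R4 ← R4 + 59/5·R2.
R3 ← R3 / (-205/167).
R1 ← R1 − 157/334·R3.
R2 ← R2 − 48/167·R3.
R4 ← R4 + 2640/167·R3.
R4 ← R4 / (400/41).
R1 ← R1 + 191/410·R4.
R2 ← R2 + 219/205·R4.
R3 ← R3 − 211/205·R4.
Reading off the reduced rows gives x_1 = 6/5, x_2 = -5/2, x_3 = 3/2, x_4 = 4/5.

x_1 = 6/5, x_2 = -5/2, x_3 = 3/2, x_4 = 4/5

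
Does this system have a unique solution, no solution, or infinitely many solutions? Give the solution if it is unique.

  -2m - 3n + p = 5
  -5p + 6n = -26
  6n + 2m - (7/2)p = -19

no solution

Row-reduce:
R1 ← R1 / (-2).
R3 ← R3 − 2·R1.
R2 ← R2 / (6).
R1 ← R1 − 3/2·R2.
R3 ← R3 − 3·R2.
Row 3 reduces to 0 = -1, a contradiction. The system is inconsistent.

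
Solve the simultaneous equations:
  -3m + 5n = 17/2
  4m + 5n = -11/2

Row-reduce the augmented matrix:
R1 ← R1 / (-3).
R2 ← R2 − 4·R1.
R2 ← R2 / (35/3).
R1 ← R1 + 5/3·R2.
Reading off the reduced rows gives m = -2, n = 1/2.

m = -2, n = 1/2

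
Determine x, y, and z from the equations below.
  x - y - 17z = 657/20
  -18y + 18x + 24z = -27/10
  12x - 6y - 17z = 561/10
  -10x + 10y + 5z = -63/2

Row-reduce the augmented matrix:
R2 ← R2 − 18·R1.
R3 ← R3 − 12·R1.
R4 ← R4 + 10·R1.
Swap R2 and R3.
R2 ← R2 / (6).
R1 ← R1 + 1·R2.
R3 ← R3 / (330).
R1 ← R1 − 85/6·R3.
R2 ← R2 − 187/6·R3.
R4 ← R4 + 165·R3.
R4 reduces to 0 = 0, so the extra equation is consistent.
Reading off the reduced rows gives x = 2, y = -1/4, z = -9/5.

x = 2, y = -1/4, z = -9/5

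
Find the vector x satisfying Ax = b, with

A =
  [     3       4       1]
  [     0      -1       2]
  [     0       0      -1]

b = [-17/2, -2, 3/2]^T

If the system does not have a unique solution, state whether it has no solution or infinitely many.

x_1 = -1, x_2 = -1, x_3 = -3/2

Row-reduce the augmented matrix:
R1 ← R1 / (3).
R2 ← R2 / (-1).
R1 ← R1 − 4/3·R2.
R3 ← R3 / (-1).
R1 ← R1 − 3·R3.
R2 ← R2 + 2·R3.
Reading off the reduced rows gives x_1 = -1, x_2 = -1, x_3 = -3/2.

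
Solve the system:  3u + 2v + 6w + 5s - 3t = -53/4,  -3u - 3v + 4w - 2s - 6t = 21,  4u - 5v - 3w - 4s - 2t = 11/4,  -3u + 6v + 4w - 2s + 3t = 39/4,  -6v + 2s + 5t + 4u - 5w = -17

Row-reduce the augmented matrix:
R1 ← R1 / (3).
R2 ← R2 + 3·R1.
R3 ← R3 − 4·R1.
R4 ← R4 + 3·R1.
R5 ← R5 − 4·R1.
R2 ← R2 / (-1).
R1 ← R1 − 2/3·R2.
R3 ← R3 + 23/3·R2.
R4 ← R4 − 8·R2.
R5 ← R5 + 26/3·R2.
R3 ← R3 / (-263/3).
R1 ← R1 − 26/3·R3.
R2 ← R2 + 10·R3.
R4 ← R4 − 90·R3.
R5 ← R5 + 299/3·R3.
R4 ← R4 / (-1989/263).
R1 ← R1 − 89/263·R4.
R2 ← R2 − 221/263·R4.
R3 ← R3 − 101/263·R4.
R5 ← R5 − 2001/263·R4.
R5 ← R5 / (122/17).
R1 ← R1 − 1/17·R5.
R2 ← R2 − 1·R5.
R3 ← R3 + 13/17·R5.
R4 ← R4 + 2/17·R5.
Reading off the reduced rows gives u = -9/4, v = -3/4, w = 1, s = -5/2, t = -1/2.

u = -9/4, v = -3/4, w = 1, s = -5/2, t = -1/2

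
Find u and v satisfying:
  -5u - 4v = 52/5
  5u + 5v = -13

Row-reduce the augmented matrix:
R1 ← R1 / (-5).
R2 ← R2 − 5·R1.
R1 ← R1 − 4/5·R2.
Reading off the reduced rows gives u = 0, v = -13/5.

u = 0, v = -13/5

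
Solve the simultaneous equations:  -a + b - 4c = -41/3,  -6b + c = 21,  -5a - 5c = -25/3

Row-reduce the augmented matrix:
R1 ← R1 / (-1).
R3 ← R3 + 5·R1.
R2 ← R2 / (-6).
R1 ← R1 + 1·R2.
R3 ← R3 + 5·R2.
R3 ← R3 / (85/6).
R1 ← R1 − 23/6·R3.
R2 ← R2 + 1/6·R3.
Reading off the reduced rows gives a = -4/3, b = -3, c = 3.

a = -4/3, b = -3, c = 3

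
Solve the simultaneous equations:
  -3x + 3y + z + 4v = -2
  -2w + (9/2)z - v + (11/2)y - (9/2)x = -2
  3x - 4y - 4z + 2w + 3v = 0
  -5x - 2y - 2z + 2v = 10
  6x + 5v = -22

Row-reduce:
R1 ← R1 / (-3).
R2 ← R2 + 9/2·R1.
R3 ← R3 − 3·R1.
R4 ← R4 + 5·R1.
R5 ← R5 − 6·R1.
R1 ← R1 + 1·R2.
R3 ← R3 + 1·R2.
R4 ← R4 + 7·R2.
R5 ← R5 − 6·R2.
Swap R3 and R4.
R3 ← R3 / (52/3).
R1 ← R1 − 8/3·R3.
R2 ← R2 − 3·R3.
R5 ← R5 + 16·R3.
Swap R4 and R5.
R4 ← R4 / (-12/13).
R1 ← R1 − 2/13·R4.
R2 ← R2 − 11/26·R4.
R3 ← R3 + 21/26·R4.
Row 5 reduces to 0 = -1, a contradiction. The system is inconsistent.

no solution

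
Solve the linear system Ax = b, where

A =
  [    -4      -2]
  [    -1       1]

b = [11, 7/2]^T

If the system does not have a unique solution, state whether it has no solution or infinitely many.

x_1 = -3, x_2 = 1/2

From equation 2: x_1 = -7/2 + x_2.
Substitute into equation 1 and solve: x_2 = 1/2.
Then x_1 = -3.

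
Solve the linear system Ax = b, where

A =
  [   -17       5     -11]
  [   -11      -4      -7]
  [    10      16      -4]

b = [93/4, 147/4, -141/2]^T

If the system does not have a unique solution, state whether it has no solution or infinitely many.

x_1 = -9/4, x_2 = -3, x_3 = 0

Row-reduce the augmented matrix:
R1 ← R1 / (-17).
R2 ← R2 + 11·R1.
R3 ← R3 − 10·R1.
R2 ← R2 / (-123/17).
R1 ← R1 + 5/17·R2.
R3 ← R3 − 322/17·R2.
R3 ← R3 / (-1250/123).
R1 ← R1 − 79/123·R3.
R2 ← R2 + 2/123·R3.
Reading off the reduced rows gives x_1 = -9/4, x_2 = -3, x_3 = 0.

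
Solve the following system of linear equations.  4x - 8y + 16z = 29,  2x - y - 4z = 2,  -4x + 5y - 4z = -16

Row-reduce:
R1 ← R1 / (4).
R2 ← R2 − 2·R1.
R3 ← R3 + 4·R1.
R2 ← R2 / (3).
R1 ← R1 + 2·R2.
R3 ← R3 + 3·R2.
Row 3 reduces to 0 = 1/2, a contradiction. The system is inconsistent.

no solution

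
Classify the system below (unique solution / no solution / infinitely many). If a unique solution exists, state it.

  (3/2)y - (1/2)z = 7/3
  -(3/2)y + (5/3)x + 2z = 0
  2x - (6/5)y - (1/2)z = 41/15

x = 2, y = 4/3, z = -2/3

Row-reduce the augmented matrix:
Swap R1 and R2.
R1 ← R1 / (5/3).
R3 ← R3 − 2·R1.
R2 ← R2 / (3/2).
R1 ← R1 + 9/10·R2.
R3 ← R3 − 3/5·R2.
R3 ← R3 / (-27/10).
R1 ← R1 − 9/10·R3.
R2 ← R2 + 1/3·R3.
Reading off the reduced rows gives x = 2, y = 4/3, z = -2/3.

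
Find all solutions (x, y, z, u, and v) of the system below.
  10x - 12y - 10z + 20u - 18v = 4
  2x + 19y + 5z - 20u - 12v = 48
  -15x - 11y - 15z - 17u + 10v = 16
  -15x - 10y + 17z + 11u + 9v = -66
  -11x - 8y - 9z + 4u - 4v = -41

x = 4, y = -3, z = 1, u = -4, v = -1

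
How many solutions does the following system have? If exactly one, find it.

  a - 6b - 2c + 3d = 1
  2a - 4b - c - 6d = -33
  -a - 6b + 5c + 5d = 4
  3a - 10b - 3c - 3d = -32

infinitely many solutions

Row-reduce:
R2 ← R2 − 2·R1.
R3 ← R3 + 1·R1.
R4 ← R4 − 3·R1.
R2 ← R2 / (8).
R1 ← R1 + 6·R2.
R3 ← R3 + 12·R2.
R4 ← R4 − 8·R2.
R3 ← R3 / (15/2).
R1 ← R1 − 1/4·R3.
R2 ← R2 − 3/8·R3.
Rank is 3 with 4 unknowns, leaving d free.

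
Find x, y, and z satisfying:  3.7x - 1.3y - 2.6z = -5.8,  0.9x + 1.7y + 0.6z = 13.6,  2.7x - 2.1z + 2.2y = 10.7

x = 3, y = 5, z = 4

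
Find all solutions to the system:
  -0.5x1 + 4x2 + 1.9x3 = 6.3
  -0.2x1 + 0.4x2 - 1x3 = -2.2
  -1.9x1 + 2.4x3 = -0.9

x1 = 3, x2 = 1, x3 = 2

Row-reduce the augmented matrix:
R1 ← R1 / (-1/2).
R2 ← R2 + 1/5·R1.
R3 ← R3 + 19/10·R1.
R2 ← R2 / (-6/5).
R1 ← R1 + 8·R2.
R3 ← R3 + 76/5·R2.
R3 ← R3 / (2621/150).
R1 ← R1 − 119/15·R3.
R2 ← R2 − 22/15·R3.
Reading off the reduced rows gives x1 = 3, x2 = 1, x3 = 2.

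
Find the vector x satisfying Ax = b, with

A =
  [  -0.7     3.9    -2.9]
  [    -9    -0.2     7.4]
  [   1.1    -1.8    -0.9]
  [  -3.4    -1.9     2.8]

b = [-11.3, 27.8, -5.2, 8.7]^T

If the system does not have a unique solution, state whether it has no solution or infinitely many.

x_1 = 1, x_2 = 1, x_3 = 5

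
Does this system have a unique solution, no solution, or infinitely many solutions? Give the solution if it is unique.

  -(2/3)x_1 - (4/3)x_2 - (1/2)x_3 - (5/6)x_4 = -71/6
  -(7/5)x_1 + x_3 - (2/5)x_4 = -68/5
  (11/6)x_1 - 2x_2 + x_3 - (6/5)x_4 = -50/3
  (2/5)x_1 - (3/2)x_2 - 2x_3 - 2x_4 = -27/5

x_1 = 4, x_2 = 6, x_3 = -6, x_4 = 5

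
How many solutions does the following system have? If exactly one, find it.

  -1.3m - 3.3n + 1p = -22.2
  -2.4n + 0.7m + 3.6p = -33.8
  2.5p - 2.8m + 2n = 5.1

m = -2, n = 6, p = -5

Row-reduce the augmented matrix:
R1 ← R1 / (-13/10).
R2 ← R2 − 7/10·R1.
R3 ← R3 + 14/5·R1.
R2 ← R2 / (-543/130).
R1 ← R1 − 33/13·R2.
R3 ← R3 − 592/65·R2.
R3 ← R3 / (50879/5430).
R1 ← R1 − 316/181·R3.
R2 ← R2 + 538/543·R3.
Reading off the reduced rows gives m = -2, n = 6, p = -5.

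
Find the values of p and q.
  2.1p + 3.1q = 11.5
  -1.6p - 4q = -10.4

p = 4, q = 1

Row-reduce the augmented matrix:
R1 ← R1 / (21/10).
R2 ← R2 + 8/5·R1.
R2 ← R2 / (-172/105).
R1 ← R1 − 31/21·R2.
Reading off the reduced rows gives p = 4, q = 1.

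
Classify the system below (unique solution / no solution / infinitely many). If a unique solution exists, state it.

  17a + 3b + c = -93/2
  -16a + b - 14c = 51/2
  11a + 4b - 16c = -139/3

a = -7/3, b = -5/2, c = 2/3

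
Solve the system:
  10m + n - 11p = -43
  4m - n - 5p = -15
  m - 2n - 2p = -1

Row-reduce:
R1 ← R1 / (10).
R2 ← R2 − 4·R1.
R3 ← R3 − 1·R1.
R2 ← R2 / (-7/5).
R1 ← R1 − 1/10·R2.
R3 ← R3 + 21/10·R2.
Rank is 2 with 3 unknowns, leaving p free.

infinitely many solutions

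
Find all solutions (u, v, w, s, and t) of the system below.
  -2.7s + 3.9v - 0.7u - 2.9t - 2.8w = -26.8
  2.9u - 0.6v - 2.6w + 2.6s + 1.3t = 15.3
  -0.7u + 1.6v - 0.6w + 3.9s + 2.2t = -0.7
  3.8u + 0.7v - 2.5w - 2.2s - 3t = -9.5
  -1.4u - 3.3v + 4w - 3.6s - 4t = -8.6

Row-reduce the augmented matrix:
R1 ← R1 / (-7/10).
R2 ← R2 − 29/10·R1.
R3 ← R3 + 7/10·R1.
R4 ← R4 − 19/5·R1.
R5 ← R5 + 7/5·R1.
R2 ← R2 / (1089/70).
R1 ← R1 + 39/7·R2.
R3 ← R3 + 23/10·R2.
R4 ← R4 − 1531/70·R2.
R5 ← R5 + 111/10·R2.
R3 ← R3 / (548/5445).
R1 ← R1 + 394/363·R3.
R2 ← R2 + 994/1089·R3.
R4 ← R4 − 24649/10890·R3.
R5 ← R5 + 193/363·R3.
R4 ← R4 / (-1366419/10960).
R1 ← R1 − 31933/548·R4.
R2 ← R2 − 26191/548·R4.
R3 ← R3 − 58051/1096·R4.
R5 ← R5 − 130617/5480·R4.
R5 ← R5 / (-14080071/4554730).
R1 ← R1 + 621119/1366419·R5.
R2 ← R2 + 717479/1366419·R5.
R3 ← R3 + 303439/1366419·R5.
R4 ← R4 − 906985/1366419·R5.
Reading off the reduced rows gives u = 0, v = -6, w = -3, s = -1, t = 5.

u = 0, v = -6, w = -3, s = -1, t = 5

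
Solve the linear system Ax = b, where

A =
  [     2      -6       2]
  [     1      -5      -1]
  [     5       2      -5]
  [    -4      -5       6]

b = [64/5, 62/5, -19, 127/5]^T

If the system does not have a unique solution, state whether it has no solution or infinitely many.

x_1 = -13/5, x_2 = -3, x_3 = 0

Row-reduce the augmented matrix:
R1 ← R1 / (2).
R2 ← R2 − 1·R1.
R3 ← R3 − 5·R1.
R4 ← R4 + 4·R1.
R2 ← R2 / (-2).
R1 ← R1 + 3·R2.
R3 ← R3 − 17·R2.
R4 ← R4 + 17·R2.
R3 ← R3 / (-27).
R1 ← R1 − 4·R3.
R2 ← R2 − 1·R3.
R4 ← R4 − 27·R3.
R4 reduces to 0 = 0, so the extra equation is consistent.
Reading off the reduced rows gives x_1 = -13/5, x_2 = -3, x_3 = 0.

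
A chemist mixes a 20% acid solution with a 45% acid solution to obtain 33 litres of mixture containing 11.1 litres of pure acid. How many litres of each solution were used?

litres of solution A: 15, litres of solution B: 18

Let a = litres of solution A, b = litres of solution B.
  a + b = 33
  (1/5)a + (9/20)b = 111/10
From equation 1: a = 33 − b.
Substitute into equation 2 and solve: b = 18.
Then a = 15.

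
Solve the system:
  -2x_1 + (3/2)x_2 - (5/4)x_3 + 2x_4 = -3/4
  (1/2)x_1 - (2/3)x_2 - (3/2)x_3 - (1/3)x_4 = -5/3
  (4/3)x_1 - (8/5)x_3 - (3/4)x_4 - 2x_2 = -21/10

Row-reduce:
R1 ← R1 / (-2).
R2 ← R2 − 1/2·R1.
R3 ← R3 − 4/3·R1.
R2 ← R2 / (-7/24).
R1 ← R1 + 3/4·R2.
R3 ← R3 + 1·R2.
R3 ← R3 / (397/105).
R1 ← R1 − 37/7·R3.
R2 ← R2 − 87/14·R3.
Rank is 3 with 4 unknowns, leaving x_4 free.

infinitely many solutions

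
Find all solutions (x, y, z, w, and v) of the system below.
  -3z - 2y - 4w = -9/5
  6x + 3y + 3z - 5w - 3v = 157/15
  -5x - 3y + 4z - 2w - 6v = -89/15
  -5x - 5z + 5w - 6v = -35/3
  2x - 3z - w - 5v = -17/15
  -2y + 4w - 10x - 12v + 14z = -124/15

Row-reduce the augmented matrix:
Swap R1 and R2.
R1 ← R1 / (6).
R3 ← R3 + 5·R1.
R4 ← R4 + 5·R1.
R5 ← R5 − 2·R1.
R6 ← R6 + 10·R1.
R2 ← R2 / (-2).
R1 ← R1 − 1/2·R2.
R3 ← R3 + 1/2·R2.
R4 ← R4 − 5/2·R2.
R5 ← R5 + 1·R2.
R6 ← R6 − 3·R2.
R3 ← R3 / (29/4).
R1 ← R1 + 1/4·R3.
R2 ← R2 − 3/2·R3.
R4 ← R4 + 25/4·R3.
R5 ← R5 + 5/2·R3.
R6 ← R6 − 29/2·R3.
R4 ← R4 / (-250/29).
R1 ← R1 + 175/87·R4.
R2 ← R2 − 89/29·R4.
R3 ← R3 + 62/87·R4.
R5 ← R5 − 77/87·R4.
R5 ← R5 / (-2139/250).
R1 ← R1 − 29/10·R5.
R2 ← R2 + 969/250·R5.
R3 ← R3 − 17/125·R5.
R4 ← R4 − 459/250·R5.
R6 reduces to 0 = 0, so the extra equation is consistent.
Reading off the reduced rows gives x = 1, y = 2/3, z = 3/5, w = -1/3, v = 1/3.

x = 1, y = 2/3, z = 3/5, w = -1/3, v = 1/3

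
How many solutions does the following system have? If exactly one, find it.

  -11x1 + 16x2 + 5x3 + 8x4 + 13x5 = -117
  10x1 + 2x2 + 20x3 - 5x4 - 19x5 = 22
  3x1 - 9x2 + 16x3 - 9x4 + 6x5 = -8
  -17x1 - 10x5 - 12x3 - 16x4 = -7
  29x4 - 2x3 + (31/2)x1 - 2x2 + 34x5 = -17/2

Row-reduce:
R1 ← R1 / (-11).
R2 ← R2 − 10·R1.
R3 ← R3 − 3·R1.
R4 ← R4 + 17·R1.
R5 ← R5 − 31/2·R1.
R2 ← R2 / (182/11).
R1 ← R1 + 16/11·R2.
R3 ← R3 + 51/11·R2.
R4 ← R4 + 272/11·R2.
R5 ← R5 − 226/11·R2.
R3 ← R3 / (2206/91).
R1 ← R1 − 155/91·R3.
R2 ← R2 − 135/91·R3.
R4 ← R4 − 1543/91·R3.
R5 ← R5 + 4629/182·R3.
R4 ← R4 / (-91079/4412).
R1 ← R1 + 411/4412·R4.
R2 ← R2 − 2275/4412·R4.
R3 ← R3 + 1125/4412·R4.
R5 ← R5 − 273237/8824·R4.
Row 5 reduces to 0 = 3, a contradiction. The system is inconsistent.

no solution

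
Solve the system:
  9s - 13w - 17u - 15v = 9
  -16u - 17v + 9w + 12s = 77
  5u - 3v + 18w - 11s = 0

Row-reduce:
R1 ← R1 / (-17).
R2 ← R2 + 16·R1.
R3 ← R3 − 5·R1.
R2 ← R2 / (-49/17).
R1 ← R1 − 15/17·R2.
R3 ← R3 + 126/17·R2.
R3 ← R3 / (-283/7).
R1 ← R1 − 356/49·R3.
R2 ← R2 + 361/49·R3.
Rank is 3 with 4 unknowns, leaving s free.

infinitely many solutions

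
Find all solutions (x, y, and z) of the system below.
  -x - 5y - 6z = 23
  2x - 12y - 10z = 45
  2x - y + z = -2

no solution

Row-reduce:
R1 ← R1 / (-1).
R2 ← R2 − 2·R1.
R3 ← R3 − 2·R1.
R2 ← R2 / (-22).
R1 ← R1 − 5·R2.
R3 ← R3 + 11·R2.
Row 3 reduces to 0 = -3/2, a contradiction. The system is inconsistent.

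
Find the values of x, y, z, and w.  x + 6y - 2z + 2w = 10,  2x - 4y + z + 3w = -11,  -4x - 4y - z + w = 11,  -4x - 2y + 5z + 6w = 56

x = -6, y = 3, z = 4, w = 3

Row-reduce the augmented matrix:
R2 ← R2 − 2·R1.
R3 ← R3 + 4·R1.
R4 ← R4 + 4·R1.
R2 ← R2 / (-16).
R1 ← R1 − 6·R2.
R3 ← R3 − 20·R2.
R4 ← R4 − 22·R2.
R3 ← R3 / (-11/4).
R1 ← R1 + 1/8·R3.
R2 ← R2 + 5/16·R3.
R4 ← R4 − 31/8·R3.
R4 ← R4 / (259/11).
R1 ← R1 − 14/11·R4.
R2 ← R2 + 9/11·R4.
R3 ← R3 + 31/11·R4.
Reading off the reduced rows gives x = -6, y = 3, z = 4, w = 3.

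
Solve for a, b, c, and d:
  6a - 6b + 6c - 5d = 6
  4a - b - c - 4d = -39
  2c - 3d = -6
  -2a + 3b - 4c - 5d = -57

Row-reduce the augmented matrix:
R1 ← R1 / (6).
R2 ← R2 − 4·R1.
R4 ← R4 + 2·R1.
R2 ← R2 / (3).
R1 ← R1 + 1·R2.
R4 ← R4 − 1·R2.
R3 ← R3 / (2).
R1 ← R1 + 2/3·R3.
R2 ← R2 + 5/3·R3.
R4 ← R4 + 1/3·R3.
R4 ← R4 / (-125/18).
R1 ← R1 + 37/18·R4.
R2 ← R2 + 49/18·R4.
R3 ← R3 + 3/2·R4.
Reading off the reduced rows gives a = -3, b = -3, c = 6, d = 6.

a = -3, b = -3, c = 6, d = 6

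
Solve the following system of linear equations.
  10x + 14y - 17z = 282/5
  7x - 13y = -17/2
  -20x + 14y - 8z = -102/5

x = 5/2, y = 2, z = -1/5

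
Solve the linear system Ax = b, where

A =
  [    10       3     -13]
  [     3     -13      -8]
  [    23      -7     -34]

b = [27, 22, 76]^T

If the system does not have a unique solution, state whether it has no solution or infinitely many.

infinitely many solutions

Row-reduce:
R1 ← R1 / (10).
R2 ← R2 − 3·R1.
R3 ← R3 − 23·R1.
R2 ← R2 / (-139/10).
R1 ← R1 − 3/10·R2.
R3 ← R3 + 139/10·R2.
Rank is 2 with 3 unknowns, leaving x_3 free.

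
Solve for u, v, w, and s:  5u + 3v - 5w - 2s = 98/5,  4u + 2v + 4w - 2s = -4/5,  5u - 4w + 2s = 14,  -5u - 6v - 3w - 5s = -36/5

Row-reduce the augmented matrix:
R1 ← R1 / (5).
R2 ← R2 − 4·R1.
R3 ← R3 − 5·R1.
R4 ← R4 + 5·R1.
R2 ← R2 / (-2/5).
R1 ← R1 − 3/5·R2.
R3 ← R3 + 3·R2.
R4 ← R4 + 3·R2.
R3 ← R3 / (-59).
R1 ← R1 − 11·R3.
R2 ← R2 + 20·R3.
R4 ← R4 + 68·R3.
R4 ← R4 / (-712/59).
R1 ← R1 − 18/59·R4.
R2 ← R2 + 81/59·R4.
R3 ← R3 + 7/59·R4.
Reading off the reduced rows gives u = 6/5, v = 6/5, w = -2, s = 0.

u = 6/5, v = 6/5, w = -2, s = 0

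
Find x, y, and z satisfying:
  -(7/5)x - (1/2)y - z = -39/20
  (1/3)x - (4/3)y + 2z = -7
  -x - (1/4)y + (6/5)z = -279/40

x = 3, y = 3/2, z = -3

Row-reduce the augmented matrix:
R1 ← R1 / (-7/5).
R2 ← R2 − 1/3·R1.
R3 ← R3 + 1·R1.
R2 ← R2 / (-61/42).
R1 ← R1 − 5/14·R2.
R3 ← R3 − 3/28·R2.
R3 ← R3 / (1247/610).
R1 ← R1 − 70/61·R3.
R2 ← R2 + 74/61·R3.
Reading off the reduced rows gives x = 3, y = 3/2, z = -3.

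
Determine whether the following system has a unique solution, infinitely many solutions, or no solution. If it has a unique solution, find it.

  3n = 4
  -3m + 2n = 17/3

m = -1, n = 4/3

Row-reduce the augmented matrix:
Swap R1 and R2.
R1 ← R1 / (-3).
R2 ← R2 / (3).
R1 ← R1 + 2/3·R2.
Reading off the reduced rows gives m = -1, n = 4/3.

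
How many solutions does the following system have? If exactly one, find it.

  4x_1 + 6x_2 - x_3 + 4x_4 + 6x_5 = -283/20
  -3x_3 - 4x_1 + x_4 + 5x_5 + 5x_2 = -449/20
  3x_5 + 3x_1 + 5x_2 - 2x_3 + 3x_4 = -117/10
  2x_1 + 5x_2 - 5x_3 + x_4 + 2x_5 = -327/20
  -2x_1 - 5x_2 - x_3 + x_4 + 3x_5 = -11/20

Row-reduce the augmented matrix:
R1 ← R1 / (4).
R2 ← R2 + 4·R1.
R3 ← R3 − 3·R1.
R4 ← R4 − 2·R1.
R5 ← R5 + 2·R1.
R2 ← R2 / (11).
R1 ← R1 − 3/2·R2.
R3 ← R3 − 1/2·R2.
R4 ← R4 − 2·R2.
R5 ← R5 + 2·R2.
R3 ← R3 / (-47/44).
R1 ← R1 − 13/44·R3.
R2 ← R2 + 4/11·R3.
R4 ← R4 + 83/22·R3.
R5 ← R5 + 49/22·R3.
R4 ← R4 / (-52/47).
R1 ← R1 − 12/47·R4.
R2 ← R2 − 25/47·R4.
R3 ← R3 − 10/47·R4.
R5 ← R5 − 206/47·R4.
R5 ← R5 / (735/26).
R1 ← R1 − 5/13·R5.
R2 ← R2 − 189/52·R5.
R3 ← R3 − 69/26·R5.
R4 ← R4 + 191/52·R5.
Reading off the reduced rows gives x_1 = 1, x_2 = -7/5, x_3 = 7/4, x_4 = -1/5, x_5 = -6/5.

x_1 = 1, x_2 = -7/5, x_3 = 7/4, x_4 = -1/5, x_5 = -6/5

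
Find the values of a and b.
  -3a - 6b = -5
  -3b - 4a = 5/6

a = -4/3, b = 3/2

Row-reduce the augmented matrix:
R1 ← R1 / (-3).
R2 ← R2 + 4·R1.
R2 ← R2 / (5).
R1 ← R1 − 2·R2.
Reading off the reduced rows gives a = -4/3, b = 3/2.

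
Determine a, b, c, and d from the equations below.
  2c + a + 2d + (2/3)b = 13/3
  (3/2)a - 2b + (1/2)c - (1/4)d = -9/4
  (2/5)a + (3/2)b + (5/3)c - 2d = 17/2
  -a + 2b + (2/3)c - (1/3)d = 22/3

a = -5, b = -1, c = 6, d = -1

Row-reduce the augmented matrix:
R2 ← R2 − 3/2·R1.
R3 ← R3 − 2/5·R1.
R4 ← R4 + 1·R1.
R2 ← R2 / (-3).
R1 ← R1 − 2/3·R2.
R3 ← R3 − 37/30·R2.
R4 ← R4 − 8/3·R2.
R3 ← R3 / (-29/180).
R1 ← R1 − 13/9·R3.
R2 ← R2 − 5/6·R3.
R4 ← R4 − 4/9·R3.
R4 ← R4 / (-1099/87).
R1 ← R1 + 3115/87·R4.
R2 ← R2 + 589/29·R4.
R3 ← R3 − 1489/58·R4.
Reading off the reduced rows gives a = -5, b = -1, c = 6, d = -1.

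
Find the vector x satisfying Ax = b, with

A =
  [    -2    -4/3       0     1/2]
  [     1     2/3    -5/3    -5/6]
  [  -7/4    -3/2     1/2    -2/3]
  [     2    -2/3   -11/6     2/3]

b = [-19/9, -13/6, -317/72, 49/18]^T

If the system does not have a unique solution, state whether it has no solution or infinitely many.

x_1 = 3/2, x_2 = 1/3, x_3 = 1, x_4 = 8/3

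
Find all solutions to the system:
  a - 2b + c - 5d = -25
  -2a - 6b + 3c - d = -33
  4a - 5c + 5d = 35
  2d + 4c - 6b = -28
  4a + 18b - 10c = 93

no solution

Row-reduce:
R2 ← R2 + 2·R1.
R3 ← R3 − 4·R1.
R5 ← R5 − 4·R1.
R2 ← R2 / (-10).
R1 ← R1 + 2·R2.
R3 ← R3 − 8·R2.
R4 ← R4 + 6·R2.
R5 ← R5 − 26·R2.
R3 ← R3 / (-5).
R2 ← R2 + 1/2·R3.
R4 ← R4 − 1·R3.
R5 ← R5 + 1·R3.
R4 ← R4 / (296/25).
R1 ← R1 + 14/5·R4.
R2 ← R2 + 13/25·R4.
R3 ← R3 + 81/25·R4.
R5 ← R5 + 296/25·R4.
Row 5 reduces to 0 = -1, a contradiction. The system is inconsistent.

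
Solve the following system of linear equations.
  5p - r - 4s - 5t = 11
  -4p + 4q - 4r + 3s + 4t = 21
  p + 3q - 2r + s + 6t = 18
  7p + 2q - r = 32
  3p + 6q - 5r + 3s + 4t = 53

infinitely many solutions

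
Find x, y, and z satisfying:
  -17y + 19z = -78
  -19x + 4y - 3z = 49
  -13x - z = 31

x = -2, y = -1, z = -5

Row-reduce the augmented matrix:
Swap R1 and R2.
R1 ← R1 / (-19).
R3 ← R3 + 13·R1.
R2 ← R2 / (-17).
R1 ← R1 + 4/19·R2.
R3 ← R3 + 52/19·R2.
R3 ← R3 / (-648/323).
R1 ← R1 + 25/323·R3.
R2 ← R2 + 19/17·R3.
Reading off the reduced rows gives x = -2, y = -1, z = -5.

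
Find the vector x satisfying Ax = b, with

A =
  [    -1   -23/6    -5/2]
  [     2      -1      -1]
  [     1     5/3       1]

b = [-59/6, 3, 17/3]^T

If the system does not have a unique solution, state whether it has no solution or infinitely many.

Row-reduce:
R1 ← R1 / (-1).
R2 ← R2 − 2·R1.
R3 ← R3 − 1·R1.
R2 ← R2 / (-26/3).
R1 ← R1 − 23/6·R2.
R3 ← R3 + 13/6·R2.
Rank is 2 with 3 unknowns, leaving x_3 free.

infinitely many solutions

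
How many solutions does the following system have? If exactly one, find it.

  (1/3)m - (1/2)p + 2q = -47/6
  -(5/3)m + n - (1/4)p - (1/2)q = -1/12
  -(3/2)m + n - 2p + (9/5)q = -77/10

infinitely many solutions

Row-reduce:
R1 ← R1 / (1/3).
R2 ← R2 + 5/3·R1.
R3 ← R3 + 3/2·R1.
R3 ← R3 − 1·R2.
R3 ← R3 / (-3/2).
R1 ← R1 + 3/2·R3.
R2 ← R2 + 11/4·R3.
Rank is 3 with 4 unknowns, leaving q free.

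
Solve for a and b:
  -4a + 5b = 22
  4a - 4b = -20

Row-reduce the augmented matrix:
R1 ← R1 / (-4).
R2 ← R2 − 4·R1.
R1 ← R1 + 5/4·R2.
Reading off the reduced rows gives a = -3, b = 2.

a = -3, b = 2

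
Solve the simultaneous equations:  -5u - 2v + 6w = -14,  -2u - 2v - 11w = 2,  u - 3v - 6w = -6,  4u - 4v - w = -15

no solution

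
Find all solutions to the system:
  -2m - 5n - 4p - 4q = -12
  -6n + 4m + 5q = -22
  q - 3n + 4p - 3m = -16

infinitely many solutions

Row-reduce:
R1 ← R1 / (-2).
R2 ← R2 − 4·R1.
R3 ← R3 + 3·R1.
R2 ← R2 / (-16).
R1 ← R1 − 5/2·R2.
R3 ← R3 − 9/2·R2.
R3 ← R3 / (31/4).
R1 ← R1 − 3/4·R3.
R2 ← R2 − 1/2·R3.
Rank is 3 with 4 unknowns, leaving q free.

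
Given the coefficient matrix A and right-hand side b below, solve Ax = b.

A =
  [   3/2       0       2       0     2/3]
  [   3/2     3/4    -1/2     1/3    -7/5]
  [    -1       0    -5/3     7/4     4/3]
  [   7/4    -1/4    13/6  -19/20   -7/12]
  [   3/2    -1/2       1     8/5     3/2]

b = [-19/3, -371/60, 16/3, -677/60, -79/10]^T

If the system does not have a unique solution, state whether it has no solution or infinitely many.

Row-reduce:
R1 ← R1 / (3/2).
R2 ← R2 − 3/2·R1.
R3 ← R3 + 1·R1.
R4 ← R4 − 7/4·R1.
R5 ← R5 − 3/2·R1.
R2 ← R2 / (3/4).
R4 ← R4 + 1/4·R2.
R5 ← R5 + 1/2·R2.
R3 ← R3 / (-1/3).
R1 ← R1 − 4/3·R3.
R2 ← R2 + 10/3·R3.
R4 ← R4 + 1·R3.
R5 ← R5 + 8/3·R3.
R4 ← R4 / (-274/45).
R1 ← R1 − 7·R4.
R2 ← R2 + 307/18·R4.
R3 ← R3 + 21/4·R4.
R5 ← R5 + 548/45·R4.
Row 5 reduces to 0 = 4, a contradiction. The system is inconsistent.

no solution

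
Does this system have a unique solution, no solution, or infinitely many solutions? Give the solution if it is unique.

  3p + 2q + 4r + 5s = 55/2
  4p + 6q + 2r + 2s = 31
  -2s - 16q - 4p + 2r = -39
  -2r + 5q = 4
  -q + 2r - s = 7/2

Row-reduce the augmented matrix:
R1 ← R1 / (3).
R2 ← R2 − 4·R1.
R3 ← R3 + 4·R1.
R2 ← R2 / (10/3).
R1 ← R1 − 2/3·R2.
R3 ← R3 + 40/3·R2.
R4 ← R4 − 5·R2.
R5 ← R5 + 1·R2.
R3 ← R3 / (-6).
R1 ← R1 − 2·R3.
R2 ← R2 + 1·R3.
R4 ← R4 − 3·R3.
R5 ← R5 − 1·R3.
Swap R4 and R5.
R4 ← R4 / (-71/15).
R1 ← R1 + 31/15·R4.
R2 ← R2 − 14/15·R4.
R3 ← R3 − 7/3·R4.
R5 reduces to 0 = 0, so the extra equation is consistent.
Reading off the reduced rows gives p = 3, q = 2, r = 3, s = 1/2.

p = 3, q = 2, r = 3, s = 1/2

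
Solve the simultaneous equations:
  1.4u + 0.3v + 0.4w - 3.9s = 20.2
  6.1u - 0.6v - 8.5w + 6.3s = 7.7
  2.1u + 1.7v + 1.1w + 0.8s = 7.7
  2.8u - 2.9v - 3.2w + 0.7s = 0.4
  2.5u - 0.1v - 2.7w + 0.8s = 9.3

u = 3, v = 4, w = -2, s = -4

Row-reduce the augmented matrix:
R1 ← R1 / (7/5).
R2 ← R2 − 61/10·R1.
R3 ← R3 − 21/10·R1.
R4 ← R4 − 14/5·R1.
R5 ← R5 − 5/2·R1.
R2 ← R2 / (-267/140).
R1 ← R1 − 3/14·R2.
R3 ← R3 − 5/4·R2.
R4 ← R4 + 7/2·R2.
R5 ← R5 + 89/140·R2.
R3 ← R3 / (-553/89).
R1 ← R1 + 77/89·R3.
R2 ← R2 − 478/89·R3.
R4 ← R4 − 1317/89·R3.
R4 ← R4 / (49629/2765).
R1 ← R1 + 1272/395·R4.
R2 ← R2 − 18611/2765·R4.
R3 ← R3 + 9753/2765·R4.
R5 reduces to 0 = 0, so the extra equation is consistent.
Reading off the reduced rows gives u = 3, v = 4, w = -2, s = -4.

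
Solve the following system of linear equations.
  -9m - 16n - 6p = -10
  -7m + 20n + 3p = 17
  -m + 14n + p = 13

m = 0, n = 1, p = -1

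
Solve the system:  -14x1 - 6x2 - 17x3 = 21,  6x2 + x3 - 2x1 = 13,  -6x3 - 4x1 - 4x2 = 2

no solution

Row-reduce:
R1 ← R1 / (-14).
R2 ← R2 + 2·R1.
R3 ← R3 + 4·R1.
R2 ← R2 / (48/7).
R1 ← R1 − 3/7·R2.
R3 ← R3 + 16/7·R2.
Row 3 reduces to 0 = -2/3, a contradiction. The system is inconsistent.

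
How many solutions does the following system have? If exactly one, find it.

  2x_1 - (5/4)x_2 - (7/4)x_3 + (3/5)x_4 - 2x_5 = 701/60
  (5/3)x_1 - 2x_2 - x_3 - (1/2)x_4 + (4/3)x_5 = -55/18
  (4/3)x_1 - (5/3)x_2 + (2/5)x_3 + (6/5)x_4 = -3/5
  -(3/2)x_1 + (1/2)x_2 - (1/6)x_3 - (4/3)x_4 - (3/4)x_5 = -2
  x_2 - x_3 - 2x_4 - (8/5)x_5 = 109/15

x_1 = 3, x_2 = 3, x_3 = -2, x_4 = 1, x_5 = -8/3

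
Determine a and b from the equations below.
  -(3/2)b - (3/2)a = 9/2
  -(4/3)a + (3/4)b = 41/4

a = -6, b = 3

Row-reduce the augmented matrix:
R1 ← R1 / (-3/2).
R2 ← R2 + 4/3·R1.
R2 ← R2 / (25/12).
R1 ← R1 − 1·R2.
Reading off the reduced rows gives a = -6, b = 3.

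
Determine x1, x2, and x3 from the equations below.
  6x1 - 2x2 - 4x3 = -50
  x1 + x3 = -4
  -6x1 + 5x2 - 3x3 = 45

x1 = -6, x2 = 3, x3 = 2

Row-reduce the augmented matrix:
R1 ← R1 / (6).
R2 ← R2 − 1·R1.
R3 ← R3 + 6·R1.
R2 ← R2 / (1/3).
R1 ← R1 + 1/3·R2.
R3 ← R3 − 3·R2.
R3 ← R3 / (-22).
R1 ← R1 − 1·R3.
R2 ← R2 − 5·R3.
Reading off the reduced rows gives x1 = -6, x2 = 3, x3 = 2.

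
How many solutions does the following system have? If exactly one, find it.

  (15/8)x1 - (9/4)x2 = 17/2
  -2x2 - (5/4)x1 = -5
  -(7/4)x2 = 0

no solution

Row-reduce:
R1 ← R1 / (15/8).
R2 ← R2 + 5/4·R1.
R2 ← R2 / (-7/2).
R1 ← R1 + 6/5·R2.
R3 ← R3 + 7/4·R2.
Row 3 reduces to 0 = -1/3, a contradiction. The system is inconsistent.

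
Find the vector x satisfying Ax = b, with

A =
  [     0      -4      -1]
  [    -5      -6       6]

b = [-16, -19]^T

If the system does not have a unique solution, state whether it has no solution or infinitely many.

Row-reduce:
Swap R1 and R2.
R1 ← R1 / (-5).
R2 ← R2 / (-4).
R1 ← R1 − 6/5·R2.
Rank is 2 with 3 unknowns, leaving x_3 free.

infinitely many solutions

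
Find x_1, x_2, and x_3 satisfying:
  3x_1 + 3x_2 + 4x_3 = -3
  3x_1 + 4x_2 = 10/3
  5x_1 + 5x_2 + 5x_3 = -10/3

x_1 = -2, x_2 = 7/3, x_3 = -1

Row-reduce the augmented matrix:
R1 ← R1 / (3).
R2 ← R2 − 3·R1.
R3 ← R3 − 5·R1.
R1 ← R1 − 1·R2.
R3 ← R3 / (-5/3).
R1 ← R1 − 16/3·R3.
R2 ← R2 + 4·R3.
Reading off the reduced rows gives x_1 = -2, x_2 = 7/3, x_3 = -1.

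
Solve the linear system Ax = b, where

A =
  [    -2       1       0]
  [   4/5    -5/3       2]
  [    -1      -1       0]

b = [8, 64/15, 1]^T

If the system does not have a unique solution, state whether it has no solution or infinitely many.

x_1 = -3, x_2 = 2, x_3 = 5

Row-reduce the augmented matrix:
R1 ← R1 / (-2).
R2 ← R2 − 4/5·R1.
R3 ← R3 + 1·R1.
R2 ← R2 / (-19/15).
R1 ← R1 + 1/2·R2.
R3 ← R3 + 3/2·R2.
R3 ← R3 / (-45/19).
R1 ← R1 + 15/19·R3.
R2 ← R2 + 30/19·R3.
Reading off the reduced rows gives x_1 = -3, x_2 = 2, x_3 = 5.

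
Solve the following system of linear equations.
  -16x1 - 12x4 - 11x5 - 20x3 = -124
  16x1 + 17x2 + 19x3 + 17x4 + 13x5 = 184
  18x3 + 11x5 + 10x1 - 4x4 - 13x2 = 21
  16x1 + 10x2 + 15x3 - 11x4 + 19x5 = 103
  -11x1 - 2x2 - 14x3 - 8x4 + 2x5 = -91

Row-reduce the augmented matrix:
R1 ← R1 / (-16).
R2 ← R2 − 16·R1.
R3 ← R3 − 10·R1.
R4 ← R4 − 16·R1.
R5 ← R5 + 11·R1.
R2 ← R2 / (17).
R3 ← R3 + 13·R2.
R4 ← R4 − 10·R2.
R5 ← R5 + 2·R2.
R3 ← R3 / (161/34).
R1 ← R1 − 5/4·R3.
R2 ← R2 + 1/17·R3.
R4 ← R4 + 75/17·R3.
R5 ← R5 + 25/68·R3.
R4 ← R4 / (-5328/161).
R1 ← R1 − 447/161·R4.
R2 ← R2 − 32/161·R4.
R3 ← R3 + 261/161·R4.
R5 ← R5 − 39/161·R4.
R5 ← R5 / (73351/7104).
R1 ← R1 − 1487/7104·R5.
R2 ← R2 − 347/1332·R5.
R3 ← R3 − 1425/2368·R5.
R4 ← R4 + 7787/21312·R5.
Reading off the reduced rows gives x1 = 5, x2 = 3, x3 = 1, x4 = 2, x5 = 0.

x1 = 5, x2 = 3, x3 = 1, x4 = 2, x5 = 0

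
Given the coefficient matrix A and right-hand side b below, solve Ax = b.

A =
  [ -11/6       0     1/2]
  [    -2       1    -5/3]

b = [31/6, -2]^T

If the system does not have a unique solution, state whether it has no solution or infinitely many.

Row-reduce:
R1 ← R1 / (-11/6).
R2 ← R2 + 2·R1.
Rank is 2 with 3 unknowns, leaving x_3 free.

infinitely many solutions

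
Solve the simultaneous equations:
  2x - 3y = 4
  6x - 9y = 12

infinitely many solutions

Row-reduce:
R1 ← R1 / (2).
R2 ← R2 − 6·R1.
Rank is 1 with 2 unknowns, leaving y free.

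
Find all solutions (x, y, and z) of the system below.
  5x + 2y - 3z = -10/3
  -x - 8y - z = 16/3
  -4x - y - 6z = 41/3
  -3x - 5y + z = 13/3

x = -4/3, y = -1/3, z = -4/3

Row-reduce the augmented matrix:
R1 ← R1 / (5).
R2 ← R2 + 1·R1.
R3 ← R3 + 4·R1.
R4 ← R4 + 3·R1.
R2 ← R2 / (-38/5).
R1 ← R1 − 2/5·R2.
R3 ← R3 − 3/5·R2.
R4 ← R4 + 19/5·R2.
R3 ← R3 / (-162/19).
R1 ← R1 + 13/19·R3.
R2 ← R2 − 4/19·R3.
R4 reduces to 0 = 0, so the extra equation is consistent.
Reading off the reduced rows gives x = -4/3, y = -1/3, z = -4/3.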